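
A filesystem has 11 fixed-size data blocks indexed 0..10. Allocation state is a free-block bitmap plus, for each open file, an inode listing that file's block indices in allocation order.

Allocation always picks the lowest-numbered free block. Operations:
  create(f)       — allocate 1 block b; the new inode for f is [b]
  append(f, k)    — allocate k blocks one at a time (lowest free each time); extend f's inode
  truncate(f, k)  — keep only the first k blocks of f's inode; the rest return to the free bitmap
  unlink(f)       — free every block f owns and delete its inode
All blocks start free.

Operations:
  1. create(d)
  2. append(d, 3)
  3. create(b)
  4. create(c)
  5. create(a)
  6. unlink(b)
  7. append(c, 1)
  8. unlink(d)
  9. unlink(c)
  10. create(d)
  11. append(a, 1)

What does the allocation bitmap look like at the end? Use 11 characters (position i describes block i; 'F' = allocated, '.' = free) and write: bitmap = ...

after create(d) → d:[0]  free=[F..........]
after append(d, 3) → d:[0, 1, 2, 3]  free=[FFFF.......]
after create(b) → b:[4], d:[0, 1, 2, 3]  free=[FFFFF......]
after create(c) → b:[4], c:[5], d:[0, 1, 2, 3]  free=[FFFFFF.....]
after create(a) → a:[6], b:[4], c:[5], d:[0, 1, 2, 3]  free=[FFFFFFF....]
after unlink(b) → a:[6], c:[5], d:[0, 1, 2, 3]  free=[FFFF.FF....]
after append(c, 1) → a:[6], c:[5, 4], d:[0, 1, 2, 3]  free=[FFFFFFF....]
after unlink(d) → a:[6], c:[5, 4]  free=[....FFF....]
after unlink(c) → a:[6]  free=[......F....]
after create(d) → a:[6], d:[0]  free=[F.....F....]
after append(a, 1) → a:[6, 1], d:[0]  free=[FF....F....]

bitmap = FF....F....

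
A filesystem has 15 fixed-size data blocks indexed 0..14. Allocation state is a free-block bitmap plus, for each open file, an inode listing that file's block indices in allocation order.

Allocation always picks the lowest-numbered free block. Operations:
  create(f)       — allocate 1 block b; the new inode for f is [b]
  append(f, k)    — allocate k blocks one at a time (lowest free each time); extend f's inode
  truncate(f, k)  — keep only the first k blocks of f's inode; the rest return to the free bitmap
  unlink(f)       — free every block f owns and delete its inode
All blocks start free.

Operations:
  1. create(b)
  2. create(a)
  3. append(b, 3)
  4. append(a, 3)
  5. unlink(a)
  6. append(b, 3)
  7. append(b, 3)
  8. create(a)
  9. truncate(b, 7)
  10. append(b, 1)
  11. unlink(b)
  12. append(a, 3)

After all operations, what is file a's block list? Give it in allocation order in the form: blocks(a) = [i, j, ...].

blocks(a) = [10, 0, 1, 2]

[1] create(b) — b=0 (map F..............)
[2] create(a) — a=1 b=0 (map FF.............)
[3] append(b, 3) — a=1 b=0,2,3,4 (map FFFFF..........)
[4] append(a, 3) — a=1,5,6,7 b=0,2,3,4 (map FFFFFFFF.......)
[5] unlink(a) — b=0,2,3,4 (map F.FFF..........)
[6] append(b, 3) — b=0,2,3,4,1,5,6 (map FFFFFFF........)
[7] append(b, 3) — b=0,2,3,4,1,5,6,7,8,9 (map FFFFFFFFFF.....)
[8] create(a) — a=10 b=0,2,3,4,1,5,6,7,8,9 (map FFFFFFFFFFF....)
[9] truncate(b, 7) — a=10 b=0,2,3,4,1,5,6 (map FFFFFFF...F....)
[10] append(b, 1) — a=10 b=0,2,3,4,1,5,6,7 (map FFFFFFFF..F....)
[11] unlink(b) — a=10 (map ..........F....)
[12] append(a, 3) — a=10,0,1,2 (map FFF.......F....)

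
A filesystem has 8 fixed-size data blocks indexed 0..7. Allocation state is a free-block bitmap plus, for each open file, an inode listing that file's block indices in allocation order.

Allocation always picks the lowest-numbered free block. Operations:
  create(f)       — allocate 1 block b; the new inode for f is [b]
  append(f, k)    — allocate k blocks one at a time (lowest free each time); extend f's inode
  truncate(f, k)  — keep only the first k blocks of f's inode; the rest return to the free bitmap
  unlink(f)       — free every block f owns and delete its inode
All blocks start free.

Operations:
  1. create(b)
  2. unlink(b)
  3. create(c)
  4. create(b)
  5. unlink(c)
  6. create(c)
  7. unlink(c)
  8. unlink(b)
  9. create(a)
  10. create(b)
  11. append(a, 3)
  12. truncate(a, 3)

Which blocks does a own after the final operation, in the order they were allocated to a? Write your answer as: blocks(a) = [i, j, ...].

create(b): bitmap=F....... | b=[0]
unlink(b): bitmap=........ | 
create(c): bitmap=F....... | c=[0]
create(b): bitmap=FF...... | b=[1] c=[0]
unlink(c): bitmap=.F...... | b=[1]
create(c): bitmap=FF...... | b=[1] c=[0]
unlink(c): bitmap=.F...... | b=[1]
unlink(b): bitmap=........ | 
create(a): bitmap=F....... | a=[0]
create(b): bitmap=FF...... | a=[0] b=[1]
append(a, 3): bitmap=FFFFF... | a=[0, 2, 3, 4] b=[1]
truncate(a, 3): bitmap=FFFF.... | a=[0, 2, 3] b=[1]

blocks(a) = [0, 2, 3]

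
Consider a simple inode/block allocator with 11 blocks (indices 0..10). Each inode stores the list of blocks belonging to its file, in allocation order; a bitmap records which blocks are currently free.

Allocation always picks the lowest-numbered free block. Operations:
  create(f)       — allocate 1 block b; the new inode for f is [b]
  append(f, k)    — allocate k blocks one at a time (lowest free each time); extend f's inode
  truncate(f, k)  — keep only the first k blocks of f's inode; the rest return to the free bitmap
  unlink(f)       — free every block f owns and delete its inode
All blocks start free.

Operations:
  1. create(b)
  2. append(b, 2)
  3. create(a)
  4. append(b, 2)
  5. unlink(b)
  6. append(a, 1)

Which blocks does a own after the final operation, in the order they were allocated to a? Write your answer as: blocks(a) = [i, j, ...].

  1. create(b)  ⇒  F..........  {b→[0]}
  2. append(b, 2)  ⇒  FFF........  {b→[0, 1, 2]}
  3. create(a)  ⇒  FFFF.......  {a→[3]; b→[0, 1, 2]}
  4. append(b, 2)  ⇒  FFFFFF.....  {a→[3]; b→[0, 1, 2, 4, 5]}
  5. unlink(b)  ⇒  ...F.......  {a→[3]}
  6. append(a, 1)  ⇒  F..F.......  {a→[3, 0]}

blocks(a) = [3, 0]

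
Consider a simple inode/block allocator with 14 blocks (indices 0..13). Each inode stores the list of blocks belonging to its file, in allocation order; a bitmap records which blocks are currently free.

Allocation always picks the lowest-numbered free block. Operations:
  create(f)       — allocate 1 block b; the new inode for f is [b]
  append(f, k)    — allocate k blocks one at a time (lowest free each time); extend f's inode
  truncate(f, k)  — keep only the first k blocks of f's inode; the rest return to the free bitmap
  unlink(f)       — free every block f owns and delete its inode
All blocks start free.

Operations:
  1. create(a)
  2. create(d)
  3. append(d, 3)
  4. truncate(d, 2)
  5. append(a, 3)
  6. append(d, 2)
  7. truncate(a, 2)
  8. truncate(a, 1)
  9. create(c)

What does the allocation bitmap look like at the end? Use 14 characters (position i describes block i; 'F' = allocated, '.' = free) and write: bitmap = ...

bitmap = FFFF..FF......

  1. create(a)  ⇒  F.............  {a→[0]}
  2. create(d)  ⇒  FF............  {a→[0]; d→[1]}
  3. append(d, 3)  ⇒  FFFFF.........  {a→[0]; d→[1, 2, 3, 4]}
  4. truncate(d, 2)  ⇒  FFF...........  {a→[0]; d→[1, 2]}
  5. append(a, 3)  ⇒  FFFFFF........  {a→[0, 3, 4, 5]; d→[1, 2]}
  6. append(d, 2)  ⇒  FFFFFFFF......  {a→[0, 3, 4, 5]; d→[1, 2, 6, 7]}
  7. truncate(a, 2)  ⇒  FFFF..FF......  {a→[0, 3]; d→[1, 2, 6, 7]}
  8. truncate(a, 1)  ⇒  FFF...FF......  {a→[0]; d→[1, 2, 6, 7]}
  9. create(c)  ⇒  FFFF..FF......  {a→[0]; c→[3]; d→[1, 2, 6, 7]}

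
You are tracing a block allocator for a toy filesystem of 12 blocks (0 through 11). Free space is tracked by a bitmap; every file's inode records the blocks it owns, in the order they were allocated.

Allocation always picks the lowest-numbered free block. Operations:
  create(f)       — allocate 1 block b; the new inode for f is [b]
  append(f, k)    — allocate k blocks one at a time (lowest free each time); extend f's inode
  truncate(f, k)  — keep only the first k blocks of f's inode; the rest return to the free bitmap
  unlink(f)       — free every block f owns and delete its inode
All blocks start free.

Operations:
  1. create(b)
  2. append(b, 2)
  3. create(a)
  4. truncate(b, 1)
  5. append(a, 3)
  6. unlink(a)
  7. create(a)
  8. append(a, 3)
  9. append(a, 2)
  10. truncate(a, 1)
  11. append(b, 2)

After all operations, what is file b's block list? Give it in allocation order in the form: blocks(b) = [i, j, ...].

blocks(b) = [0, 2, 3]

after create(b) → b:[0]  free=[F...........]
after append(b, 2) → b:[0, 1, 2]  free=[FFF.........]
after create(a) → a:[3], b:[0, 1, 2]  free=[FFFF........]
after truncate(b, 1) → a:[3], b:[0]  free=[F..F........]
after append(a, 3) → a:[3, 1, 2, 4], b:[0]  free=[FFFFF.......]
after unlink(a) → b:[0]  free=[F...........]
after create(a) → a:[1], b:[0]  free=[FF..........]
after append(a, 3) → a:[1, 2, 3, 4], b:[0]  free=[FFFFF.......]
after append(a, 2) → a:[1, 2, 3, 4, 5, 6], b:[0]  free=[FFFFFFF.....]
after truncate(a, 1) → a:[1], b:[0]  free=[FF..........]
after append(b, 2) → a:[1], b:[0, 2, 3]  free=[FFFF........]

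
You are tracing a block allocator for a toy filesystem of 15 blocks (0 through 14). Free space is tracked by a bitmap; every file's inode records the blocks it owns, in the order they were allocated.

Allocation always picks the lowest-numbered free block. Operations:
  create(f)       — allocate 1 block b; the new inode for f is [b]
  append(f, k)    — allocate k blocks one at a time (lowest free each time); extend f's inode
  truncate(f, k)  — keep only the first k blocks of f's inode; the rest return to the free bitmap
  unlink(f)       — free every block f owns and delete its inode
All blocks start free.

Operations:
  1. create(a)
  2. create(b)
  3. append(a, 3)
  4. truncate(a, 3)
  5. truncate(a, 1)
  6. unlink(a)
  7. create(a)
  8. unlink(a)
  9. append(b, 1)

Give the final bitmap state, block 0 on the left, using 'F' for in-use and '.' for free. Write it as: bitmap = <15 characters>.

  1. create(a)  ⇒  F..............  {a→[0]}
  2. create(b)  ⇒  FF.............  {a→[0]; b→[1]}
  3. append(a, 3)  ⇒  FFFFF..........  {a→[0, 2, 3, 4]; b→[1]}
  4. truncate(a, 3)  ⇒  FFFF...........  {a→[0, 2, 3]; b→[1]}
  5. truncate(a, 1)  ⇒  FF.............  {a→[0]; b→[1]}
  6. unlink(a)  ⇒  .F.............  {b→[1]}
  7. create(a)  ⇒  FF.............  {a→[0]; b→[1]}
  8. unlink(a)  ⇒  .F.............  {b→[1]}
  9. append(b, 1)  ⇒  FF.............  {b→[1, 0]}

bitmap = FF.............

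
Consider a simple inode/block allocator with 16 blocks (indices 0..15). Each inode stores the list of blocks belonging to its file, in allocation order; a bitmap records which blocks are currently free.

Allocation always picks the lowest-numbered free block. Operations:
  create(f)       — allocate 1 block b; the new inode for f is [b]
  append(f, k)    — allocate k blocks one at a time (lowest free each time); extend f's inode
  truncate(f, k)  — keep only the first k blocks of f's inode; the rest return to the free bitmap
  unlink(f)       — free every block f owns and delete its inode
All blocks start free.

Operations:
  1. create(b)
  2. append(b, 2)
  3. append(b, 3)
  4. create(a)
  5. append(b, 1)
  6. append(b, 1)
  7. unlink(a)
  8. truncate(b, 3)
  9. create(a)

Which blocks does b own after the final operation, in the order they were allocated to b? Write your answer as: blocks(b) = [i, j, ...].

after create(b) → b:[0]  free=[F...............]
after append(b, 2) → b:[0, 1, 2]  free=[FFF.............]
after append(b, 3) → b:[0, 1, 2, 3, 4, 5]  free=[FFFFFF..........]
after create(a) → a:[6], b:[0, 1, 2, 3, 4, 5]  free=[FFFFFFF.........]
after append(b, 1) → a:[6], b:[0, 1, 2, 3, 4, 5, 7]  free=[FFFFFFFF........]
after append(b, 1) → a:[6], b:[0, 1, 2, 3, 4, 5, 7, 8]  free=[FFFFFFFFF.......]
after unlink(a) → b:[0, 1, 2, 3, 4, 5, 7, 8]  free=[FFFFFF.FF.......]
after truncate(b, 3) → b:[0, 1, 2]  free=[FFF.............]
after create(a) → a:[3], b:[0, 1, 2]  free=[FFFF............]

blocks(b) = [0, 1, 2]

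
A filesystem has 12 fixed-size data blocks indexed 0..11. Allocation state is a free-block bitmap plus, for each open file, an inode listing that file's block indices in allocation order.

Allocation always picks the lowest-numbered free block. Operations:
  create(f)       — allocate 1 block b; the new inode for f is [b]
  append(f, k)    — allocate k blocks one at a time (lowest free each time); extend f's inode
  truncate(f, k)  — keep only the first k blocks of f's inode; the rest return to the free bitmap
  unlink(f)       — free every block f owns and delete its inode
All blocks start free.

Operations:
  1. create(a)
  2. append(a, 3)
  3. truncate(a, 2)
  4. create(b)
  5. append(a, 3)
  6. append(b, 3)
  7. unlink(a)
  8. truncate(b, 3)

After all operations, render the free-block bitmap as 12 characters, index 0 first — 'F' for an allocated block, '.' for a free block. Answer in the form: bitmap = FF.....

bitmap = ..F...FF....

create(a): bitmap=F........... | a=[0]
append(a, 3): bitmap=FFFF........ | a=[0, 1, 2, 3]
truncate(a, 2): bitmap=FF.......... | a=[0, 1]
create(b): bitmap=FFF......... | a=[0, 1] b=[2]
append(a, 3): bitmap=FFFFFF...... | a=[0, 1, 3, 4, 5] b=[2]
append(b, 3): bitmap=FFFFFFFFF... | a=[0, 1, 3, 4, 5] b=[2, 6, 7, 8]
unlink(a): bitmap=..F...FFF... | b=[2, 6, 7, 8]
truncate(b, 3): bitmap=..F...FF.... | b=[2, 6, 7]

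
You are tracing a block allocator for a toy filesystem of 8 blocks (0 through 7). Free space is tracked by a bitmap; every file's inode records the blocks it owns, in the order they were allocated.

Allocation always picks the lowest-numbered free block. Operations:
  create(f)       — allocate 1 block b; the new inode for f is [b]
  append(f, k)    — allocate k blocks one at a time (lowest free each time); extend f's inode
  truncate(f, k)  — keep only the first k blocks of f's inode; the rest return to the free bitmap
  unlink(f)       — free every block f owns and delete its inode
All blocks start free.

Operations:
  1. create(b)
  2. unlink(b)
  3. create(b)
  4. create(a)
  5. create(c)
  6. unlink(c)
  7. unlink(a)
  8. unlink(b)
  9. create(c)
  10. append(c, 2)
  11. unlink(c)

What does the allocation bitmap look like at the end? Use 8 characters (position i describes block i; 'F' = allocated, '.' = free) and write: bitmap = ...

create(b): bitmap=F....... | b=[0]
unlink(b): bitmap=........ | 
create(b): bitmap=F....... | b=[0]
create(a): bitmap=FF...... | a=[1] b=[0]
create(c): bitmap=FFF..... | a=[1] b=[0] c=[2]
unlink(c): bitmap=FF...... | a=[1] b=[0]
unlink(a): bitmap=F....... | b=[0]
unlink(b): bitmap=........ | 
create(c): bitmap=F....... | c=[0]
append(c, 2): bitmap=FFF..... | c=[0, 1, 2]
unlink(c): bitmap=........ | 

bitmap = ........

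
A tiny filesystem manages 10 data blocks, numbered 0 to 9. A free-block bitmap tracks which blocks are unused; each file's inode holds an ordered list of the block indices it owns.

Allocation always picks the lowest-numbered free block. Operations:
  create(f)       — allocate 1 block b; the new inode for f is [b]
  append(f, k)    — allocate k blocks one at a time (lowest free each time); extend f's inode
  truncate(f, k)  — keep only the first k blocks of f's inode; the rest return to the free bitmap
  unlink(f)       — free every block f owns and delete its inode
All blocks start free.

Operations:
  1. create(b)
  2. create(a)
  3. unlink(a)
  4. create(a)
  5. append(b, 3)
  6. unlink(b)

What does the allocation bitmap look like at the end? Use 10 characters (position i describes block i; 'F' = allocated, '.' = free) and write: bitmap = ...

after create(b) → b:[0]  free=[F.........]
after create(a) → a:[1], b:[0]  free=[FF........]
after unlink(a) → b:[0]  free=[F.........]
after create(a) → a:[1], b:[0]  free=[FF........]
after append(b, 3) → a:[1], b:[0, 2, 3, 4]  free=[FFFFF.....]
after unlink(b) → a:[1]  free=[.F........]

bitmap = .F........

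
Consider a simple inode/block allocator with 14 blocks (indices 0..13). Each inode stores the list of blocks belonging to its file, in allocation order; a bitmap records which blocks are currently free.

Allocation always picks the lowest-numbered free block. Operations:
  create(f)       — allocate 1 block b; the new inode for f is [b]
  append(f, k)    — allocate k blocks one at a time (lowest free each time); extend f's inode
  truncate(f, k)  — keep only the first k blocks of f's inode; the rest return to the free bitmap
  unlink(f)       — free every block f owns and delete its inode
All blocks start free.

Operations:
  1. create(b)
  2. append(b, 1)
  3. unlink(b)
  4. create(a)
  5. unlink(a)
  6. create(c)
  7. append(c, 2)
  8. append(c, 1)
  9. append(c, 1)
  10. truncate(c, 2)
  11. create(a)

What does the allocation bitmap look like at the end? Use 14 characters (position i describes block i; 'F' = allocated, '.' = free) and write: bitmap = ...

  1. create(b)  ⇒  F.............  {b→[0]}
  2. append(b, 1)  ⇒  FF............  {b→[0, 1]}
  3. unlink(b)  ⇒  ..............  {}
  4. create(a)  ⇒  F.............  {a→[0]}
  5. unlink(a)  ⇒  ..............  {}
  6. create(c)  ⇒  F.............  {c→[0]}
  7. append(c, 2)  ⇒  FFF...........  {c→[0, 1, 2]}
  8. append(c, 1)  ⇒  FFFF..........  {c→[0, 1, 2, 3]}
  9. append(c, 1)  ⇒  FFFFF.........  {c→[0, 1, 2, 3, 4]}
  10. truncate(c, 2)  ⇒  FF............  {c→[0, 1]}
  11. create(a)  ⇒  FFF...........  {a→[2]; c→[0, 1]}

bitmap = FFF...........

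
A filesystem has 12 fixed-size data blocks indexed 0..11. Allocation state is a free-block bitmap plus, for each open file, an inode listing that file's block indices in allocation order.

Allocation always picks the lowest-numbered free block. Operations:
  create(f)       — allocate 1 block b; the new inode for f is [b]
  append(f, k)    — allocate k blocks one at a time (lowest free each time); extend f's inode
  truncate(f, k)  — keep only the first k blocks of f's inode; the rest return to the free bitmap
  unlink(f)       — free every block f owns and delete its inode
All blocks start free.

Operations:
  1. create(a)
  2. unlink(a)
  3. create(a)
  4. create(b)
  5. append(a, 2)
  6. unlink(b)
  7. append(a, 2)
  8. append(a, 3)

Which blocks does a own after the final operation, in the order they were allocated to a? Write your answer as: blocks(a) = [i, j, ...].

blocks(a) = [0, 2, 3, 1, 4, 5, 6, 7]

  1. create(a)  ⇒  F...........  {a→[0]}
  2. unlink(a)  ⇒  ............  {}
  3. create(a)  ⇒  F...........  {a→[0]}
  4. create(b)  ⇒  FF..........  {a→[0]; b→[1]}
  5. append(a, 2)  ⇒  FFFF........  {a→[0, 2, 3]; b→[1]}
  6. unlink(b)  ⇒  F.FF........  {a→[0, 2, 3]}
  7. append(a, 2)  ⇒  FFFFF.......  {a→[0, 2, 3, 1, 4]}
  8. append(a, 3)  ⇒  FFFFFFFF....  {a→[0, 2, 3, 1, 4, 5, 6, 7]}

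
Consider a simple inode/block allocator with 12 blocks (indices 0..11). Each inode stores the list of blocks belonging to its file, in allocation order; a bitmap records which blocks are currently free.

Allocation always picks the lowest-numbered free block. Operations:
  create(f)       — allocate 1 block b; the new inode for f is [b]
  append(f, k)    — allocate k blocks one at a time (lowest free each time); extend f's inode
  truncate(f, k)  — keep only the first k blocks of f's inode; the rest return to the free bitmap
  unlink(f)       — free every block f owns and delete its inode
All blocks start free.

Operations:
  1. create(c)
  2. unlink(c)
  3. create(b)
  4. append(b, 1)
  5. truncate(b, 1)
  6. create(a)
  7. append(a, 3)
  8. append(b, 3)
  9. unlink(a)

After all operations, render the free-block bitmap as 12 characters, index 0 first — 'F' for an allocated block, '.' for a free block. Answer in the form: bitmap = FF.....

  1. create(c)  ⇒  F...........  {c→[0]}
  2. unlink(c)  ⇒  ............  {}
  3. create(b)  ⇒  F...........  {b→[0]}
  4. append(b, 1)  ⇒  FF..........  {b→[0, 1]}
  5. truncate(b, 1)  ⇒  F...........  {b→[0]}
  6. create(a)  ⇒  FF..........  {a→[1]; b→[0]}
  7. append(a, 3)  ⇒  FFFFF.......  {a→[1, 2, 3, 4]; b→[0]}
  8. append(b, 3)  ⇒  FFFFFFFF....  {a→[1, 2, 3, 4]; b→[0, 5, 6, 7]}
  9. unlink(a)  ⇒  F....FFF....  {b→[0, 5, 6, 7]}

bitmap = F....FFF....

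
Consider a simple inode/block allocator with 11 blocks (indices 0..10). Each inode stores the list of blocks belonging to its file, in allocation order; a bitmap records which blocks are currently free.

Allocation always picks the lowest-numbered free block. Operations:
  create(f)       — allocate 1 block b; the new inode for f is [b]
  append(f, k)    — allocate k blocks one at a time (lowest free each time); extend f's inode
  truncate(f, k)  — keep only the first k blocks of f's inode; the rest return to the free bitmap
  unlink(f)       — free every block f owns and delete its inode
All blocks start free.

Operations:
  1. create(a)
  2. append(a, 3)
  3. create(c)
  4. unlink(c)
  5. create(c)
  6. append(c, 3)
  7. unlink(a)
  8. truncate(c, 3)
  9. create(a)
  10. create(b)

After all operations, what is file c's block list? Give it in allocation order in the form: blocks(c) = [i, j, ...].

blocks(c) = [4, 5, 6]

[1] create(a) — a=0 (map F..........)
[2] append(a, 3) — a=0,1,2,3 (map FFFF.......)
[3] create(c) — a=0,1,2,3 c=4 (map FFFFF......)
[4] unlink(c) — a=0,1,2,3 (map FFFF.......)
[5] create(c) — a=0,1,2,3 c=4 (map FFFFF......)
[6] append(c, 3) — a=0,1,2,3 c=4,5,6,7 (map FFFFFFFF...)
[7] unlink(a) — c=4,5,6,7 (map ....FFFF...)
[8] truncate(c, 3) — c=4,5,6 (map ....FFF....)
[9] create(a) — a=0 c=4,5,6 (map F...FFF....)
[10] create(b) — a=0 b=1 c=4,5,6 (map FF..FFF....)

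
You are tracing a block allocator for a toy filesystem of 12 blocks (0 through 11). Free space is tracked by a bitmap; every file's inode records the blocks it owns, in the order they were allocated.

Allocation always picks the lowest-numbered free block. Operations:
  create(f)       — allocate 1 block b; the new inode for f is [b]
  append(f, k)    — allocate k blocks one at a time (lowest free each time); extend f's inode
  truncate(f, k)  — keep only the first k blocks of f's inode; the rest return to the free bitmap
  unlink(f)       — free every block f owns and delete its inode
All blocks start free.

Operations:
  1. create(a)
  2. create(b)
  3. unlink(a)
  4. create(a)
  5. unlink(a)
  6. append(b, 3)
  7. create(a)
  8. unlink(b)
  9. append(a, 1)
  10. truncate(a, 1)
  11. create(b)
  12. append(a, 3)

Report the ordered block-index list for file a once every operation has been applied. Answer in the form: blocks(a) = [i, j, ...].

create(a): bitmap=F........... | a=[0]
create(b): bitmap=FF.......... | a=[0] b=[1]
unlink(a): bitmap=.F.......... | b=[1]
create(a): bitmap=FF.......... | a=[0] b=[1]
unlink(a): bitmap=.F.......... | b=[1]
append(b, 3): bitmap=FFFF........ | b=[1, 0, 2, 3]
create(a): bitmap=FFFFF....... | a=[4] b=[1, 0, 2, 3]
unlink(b): bitmap=....F....... | a=[4]
append(a, 1): bitmap=F...F....... | a=[4, 0]
truncate(a, 1): bitmap=....F....... | a=[4]
create(b): bitmap=F...F....... | a=[4] b=[0]
append(a, 3): bitmap=FFFFF....... | a=[4, 1, 2, 3] b=[0]

blocks(a) = [4, 1, 2, 3]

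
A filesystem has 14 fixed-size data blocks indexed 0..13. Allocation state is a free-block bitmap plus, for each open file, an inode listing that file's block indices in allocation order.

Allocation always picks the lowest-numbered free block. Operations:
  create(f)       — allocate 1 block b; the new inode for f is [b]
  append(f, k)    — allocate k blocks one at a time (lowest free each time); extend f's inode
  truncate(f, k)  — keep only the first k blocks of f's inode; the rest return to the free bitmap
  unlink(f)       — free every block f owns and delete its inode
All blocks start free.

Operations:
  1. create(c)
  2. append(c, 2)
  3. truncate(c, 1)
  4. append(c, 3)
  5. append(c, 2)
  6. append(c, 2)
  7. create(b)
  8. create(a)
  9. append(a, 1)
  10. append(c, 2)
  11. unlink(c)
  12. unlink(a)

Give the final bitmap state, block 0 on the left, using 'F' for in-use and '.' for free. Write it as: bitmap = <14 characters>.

bitmap = ........F.....

after create(c) → c:[0]  free=[F.............]
after append(c, 2) → c:[0, 1, 2]  free=[FFF...........]
after truncate(c, 1) → c:[0]  free=[F.............]
after append(c, 3) → c:[0, 1, 2, 3]  free=[FFFF..........]
after append(c, 2) → c:[0, 1, 2, 3, 4, 5]  free=[FFFFFF........]
after append(c, 2) → c:[0, 1, 2, 3, 4, 5, 6, 7]  free=[FFFFFFFF......]
after create(b) → b:[8], c:[0, 1, 2, 3, 4, 5, 6, 7]  free=[FFFFFFFFF.....]
after create(a) → a:[9], b:[8], c:[0, 1, 2, 3, 4, 5, 6, 7]  free=[FFFFFFFFFF....]
after append(a, 1) → a:[9, 10], b:[8], c:[0, 1, 2, 3, 4, 5, 6, 7]  free=[FFFFFFFFFFF...]
after append(c, 2) → a:[9, 10], b:[8], c:[0, 1, 2, 3, 4, 5, 6, 7, 11, 12]  free=[FFFFFFFFFFFFF.]
after unlink(c) → a:[9, 10], b:[8]  free=[........FFF...]
after unlink(a) → b:[8]  free=[........F.....]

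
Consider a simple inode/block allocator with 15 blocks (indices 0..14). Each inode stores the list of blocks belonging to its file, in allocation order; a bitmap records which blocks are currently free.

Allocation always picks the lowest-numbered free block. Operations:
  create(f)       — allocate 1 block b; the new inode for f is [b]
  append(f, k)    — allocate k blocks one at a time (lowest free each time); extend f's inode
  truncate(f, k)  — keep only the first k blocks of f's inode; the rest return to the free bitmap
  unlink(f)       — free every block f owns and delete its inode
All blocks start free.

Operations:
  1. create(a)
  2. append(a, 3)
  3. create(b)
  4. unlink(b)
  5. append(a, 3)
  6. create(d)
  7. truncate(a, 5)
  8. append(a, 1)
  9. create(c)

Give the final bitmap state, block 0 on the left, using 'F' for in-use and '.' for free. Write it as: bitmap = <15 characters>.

bitmap = FFFFFFFF.......

[1] create(a) — a=0 (map F..............)
[2] append(a, 3) — a=0,1,2,3 (map FFFF...........)
[3] create(b) — a=0,1,2,3 b=4 (map FFFFF..........)
[4] unlink(b) — a=0,1,2,3 (map FFFF...........)
[5] append(a, 3) — a=0,1,2,3,4,5,6 (map FFFFFFF........)
[6] create(d) — a=0,1,2,3,4,5,6 d=7 (map FFFFFFFF.......)
[7] truncate(a, 5) — a=0,1,2,3,4 d=7 (map FFFFF..F.......)
[8] append(a, 1) — a=0,1,2,3,4,5 d=7 (map FFFFFF.F.......)
[9] create(c) — a=0,1,2,3,4,5 c=6 d=7 (map FFFFFFFF.......)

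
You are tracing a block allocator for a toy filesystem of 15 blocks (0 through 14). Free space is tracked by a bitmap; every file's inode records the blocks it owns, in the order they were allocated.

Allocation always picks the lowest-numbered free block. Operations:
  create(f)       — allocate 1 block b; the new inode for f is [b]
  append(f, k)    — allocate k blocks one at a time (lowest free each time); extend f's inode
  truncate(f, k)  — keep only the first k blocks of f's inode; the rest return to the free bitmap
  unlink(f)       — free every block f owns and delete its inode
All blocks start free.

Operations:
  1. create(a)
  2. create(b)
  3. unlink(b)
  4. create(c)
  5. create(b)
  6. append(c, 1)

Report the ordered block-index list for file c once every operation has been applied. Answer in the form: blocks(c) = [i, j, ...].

blocks(c) = [1, 3]

create(a): bitmap=F.............. | a=[0]
create(b): bitmap=FF............. | a=[0] b=[1]
unlink(b): bitmap=F.............. | a=[0]
create(c): bitmap=FF............. | a=[0] c=[1]
create(b): bitmap=FFF............ | a=[0] b=[2] c=[1]
append(c, 1): bitmap=FFFF........... | a=[0] b=[2] c=[1, 3]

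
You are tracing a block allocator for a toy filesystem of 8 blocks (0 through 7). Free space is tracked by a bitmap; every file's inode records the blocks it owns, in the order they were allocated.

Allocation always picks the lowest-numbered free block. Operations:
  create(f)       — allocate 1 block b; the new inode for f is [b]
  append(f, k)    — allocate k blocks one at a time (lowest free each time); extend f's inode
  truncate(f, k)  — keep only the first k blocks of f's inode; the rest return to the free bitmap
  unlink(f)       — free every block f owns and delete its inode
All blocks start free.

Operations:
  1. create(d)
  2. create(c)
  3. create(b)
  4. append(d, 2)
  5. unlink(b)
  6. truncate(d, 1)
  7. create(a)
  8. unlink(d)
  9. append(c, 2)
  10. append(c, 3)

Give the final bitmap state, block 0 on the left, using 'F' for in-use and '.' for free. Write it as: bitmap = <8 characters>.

[1] create(d) — d=0 (map F.......)
[2] create(c) — c=1 d=0 (map FF......)
[3] create(b) — b=2 c=1 d=0 (map FFF.....)
[4] append(d, 2) — b=2 c=1 d=0,3,4 (map FFFFF...)
[5] unlink(b) — c=1 d=0,3,4 (map FF.FF...)
[6] truncate(d, 1) — c=1 d=0 (map FF......)
[7] create(a) — a=2 c=1 d=0 (map FFF.....)
[8] unlink(d) — a=2 c=1 (map .FF.....)
[9] append(c, 2) — a=2 c=1,0,3 (map FFFF....)
[10] append(c, 3) — a=2 c=1,0,3,4,5,6 (map FFFFFFF.)

bitmap = FFFFFFF.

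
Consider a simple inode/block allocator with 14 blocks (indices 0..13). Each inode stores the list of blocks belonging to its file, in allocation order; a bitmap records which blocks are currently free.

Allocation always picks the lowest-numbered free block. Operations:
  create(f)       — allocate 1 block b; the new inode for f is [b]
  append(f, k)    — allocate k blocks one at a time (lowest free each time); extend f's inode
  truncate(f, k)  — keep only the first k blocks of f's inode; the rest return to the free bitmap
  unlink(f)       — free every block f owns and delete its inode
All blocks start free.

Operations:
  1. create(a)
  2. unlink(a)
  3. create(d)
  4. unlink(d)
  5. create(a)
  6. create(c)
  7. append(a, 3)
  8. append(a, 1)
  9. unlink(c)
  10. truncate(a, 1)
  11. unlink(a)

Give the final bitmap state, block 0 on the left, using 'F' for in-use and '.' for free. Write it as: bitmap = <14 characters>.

bitmap = ..............

create(a): bitmap=F............. | a=[0]
unlink(a): bitmap=.............. | 
create(d): bitmap=F............. | d=[0]
unlink(d): bitmap=.............. | 
create(a): bitmap=F............. | a=[0]
create(c): bitmap=FF............ | a=[0] c=[1]
append(a, 3): bitmap=FFFFF......... | a=[0, 2, 3, 4] c=[1]
append(a, 1): bitmap=FFFFFF........ | a=[0, 2, 3, 4, 5] c=[1]
unlink(c): bitmap=F.FFFF........ | a=[0, 2, 3, 4, 5]
truncate(a, 1): bitmap=F............. | a=[0]
unlink(a): bitmap=.............. | 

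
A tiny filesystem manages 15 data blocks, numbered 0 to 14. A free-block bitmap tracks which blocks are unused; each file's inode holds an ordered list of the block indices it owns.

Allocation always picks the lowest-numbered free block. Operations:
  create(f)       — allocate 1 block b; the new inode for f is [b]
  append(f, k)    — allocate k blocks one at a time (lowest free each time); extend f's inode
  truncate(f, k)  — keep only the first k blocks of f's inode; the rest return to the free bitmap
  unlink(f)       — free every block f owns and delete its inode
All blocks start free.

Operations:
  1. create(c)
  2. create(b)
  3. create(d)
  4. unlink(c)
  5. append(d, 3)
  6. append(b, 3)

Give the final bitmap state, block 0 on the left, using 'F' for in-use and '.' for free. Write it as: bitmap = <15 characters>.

  1. create(c)  ⇒  F..............  {c→[0]}
  2. create(b)  ⇒  FF.............  {b→[1]; c→[0]}
  3. create(d)  ⇒  FFF............  {b→[1]; c→[0]; d→[2]}
  4. unlink(c)  ⇒  .FF............  {b→[1]; d→[2]}
  5. append(d, 3)  ⇒  FFFFF..........  {b→[1]; d→[2, 0, 3, 4]}
  6. append(b, 3)  ⇒  FFFFFFFF.......  {b→[1, 5, 6, 7]; d→[2, 0, 3, 4]}

bitmap = FFFFFFFF.......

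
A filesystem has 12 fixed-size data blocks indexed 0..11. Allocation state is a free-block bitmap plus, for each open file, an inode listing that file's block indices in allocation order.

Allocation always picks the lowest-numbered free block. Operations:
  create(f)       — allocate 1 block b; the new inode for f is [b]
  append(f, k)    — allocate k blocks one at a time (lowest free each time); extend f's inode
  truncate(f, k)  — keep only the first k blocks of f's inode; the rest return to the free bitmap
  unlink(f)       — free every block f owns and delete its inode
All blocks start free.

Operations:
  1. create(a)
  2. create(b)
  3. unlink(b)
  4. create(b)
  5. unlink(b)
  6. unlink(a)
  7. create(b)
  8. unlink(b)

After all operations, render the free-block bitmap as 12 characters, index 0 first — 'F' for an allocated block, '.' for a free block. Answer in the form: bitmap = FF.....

bitmap = ............

  1. create(a)  ⇒  F...........  {a→[0]}
  2. create(b)  ⇒  FF..........  {a→[0]; b→[1]}
  3. unlink(b)  ⇒  F...........  {a→[0]}
  4. create(b)  ⇒  FF..........  {a→[0]; b→[1]}
  5. unlink(b)  ⇒  F...........  {a→[0]}
  6. unlink(a)  ⇒  ............  {}
  7. create(b)  ⇒  F...........  {b→[0]}
  8. unlink(b)  ⇒  ............  {}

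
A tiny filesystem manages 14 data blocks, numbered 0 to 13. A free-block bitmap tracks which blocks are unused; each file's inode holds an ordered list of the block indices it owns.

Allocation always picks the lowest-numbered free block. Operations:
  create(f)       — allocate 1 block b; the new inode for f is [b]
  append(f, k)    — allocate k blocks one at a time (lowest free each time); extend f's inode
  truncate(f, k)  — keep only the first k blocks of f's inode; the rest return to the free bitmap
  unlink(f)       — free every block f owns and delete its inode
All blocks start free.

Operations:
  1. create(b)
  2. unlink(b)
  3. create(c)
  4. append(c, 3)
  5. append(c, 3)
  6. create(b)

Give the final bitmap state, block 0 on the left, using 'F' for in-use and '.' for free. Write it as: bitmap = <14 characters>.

  1. create(b)  ⇒  F.............  {b→[0]}
  2. unlink(b)  ⇒  ..............  {}
  3. create(c)  ⇒  F.............  {c→[0]}
  4. append(c, 3)  ⇒  FFFF..........  {c→[0, 1, 2, 3]}
  5. append(c, 3)  ⇒  FFFFFFF.......  {c→[0, 1, 2, 3, 4, 5, 6]}
  6. create(b)  ⇒  FFFFFFFF......  {b→[7]; c→[0, 1, 2, 3, 4, 5, 6]}

bitmap = FFFFFFFF......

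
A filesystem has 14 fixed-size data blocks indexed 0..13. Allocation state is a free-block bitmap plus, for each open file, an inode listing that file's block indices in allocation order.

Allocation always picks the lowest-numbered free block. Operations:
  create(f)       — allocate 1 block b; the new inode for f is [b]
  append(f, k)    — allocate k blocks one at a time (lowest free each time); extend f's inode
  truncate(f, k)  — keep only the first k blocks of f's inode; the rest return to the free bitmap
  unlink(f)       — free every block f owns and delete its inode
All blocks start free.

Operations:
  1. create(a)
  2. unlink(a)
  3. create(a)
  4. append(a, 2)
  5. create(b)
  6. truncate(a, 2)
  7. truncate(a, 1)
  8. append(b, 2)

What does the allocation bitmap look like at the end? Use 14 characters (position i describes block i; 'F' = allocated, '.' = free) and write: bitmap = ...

[1] create(a) — a=0 (map F.............)
[2] unlink(a) —  (map ..............)
[3] create(a) — a=0 (map F.............)
[4] append(a, 2) — a=0,1,2 (map FFF...........)
[5] create(b) — a=0,1,2 b=3 (map FFFF..........)
[6] truncate(a, 2) — a=0,1 b=3 (map FF.F..........)
[7] truncate(a, 1) — a=0 b=3 (map F..F..........)
[8] append(b, 2) — a=0 b=3,1,2 (map FFFF..........)

bitmap = FFFF..........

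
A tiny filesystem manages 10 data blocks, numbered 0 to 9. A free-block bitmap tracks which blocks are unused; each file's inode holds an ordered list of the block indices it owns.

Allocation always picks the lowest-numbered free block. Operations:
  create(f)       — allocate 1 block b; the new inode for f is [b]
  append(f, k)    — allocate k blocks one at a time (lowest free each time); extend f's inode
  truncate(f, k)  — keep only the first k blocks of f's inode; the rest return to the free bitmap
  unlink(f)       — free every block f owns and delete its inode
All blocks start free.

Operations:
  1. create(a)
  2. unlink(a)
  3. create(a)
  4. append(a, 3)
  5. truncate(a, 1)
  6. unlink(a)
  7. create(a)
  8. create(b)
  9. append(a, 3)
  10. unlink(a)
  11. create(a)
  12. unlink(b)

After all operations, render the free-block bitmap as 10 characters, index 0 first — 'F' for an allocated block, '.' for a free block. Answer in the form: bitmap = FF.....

create(a): bitmap=F......... | a=[0]
unlink(a): bitmap=.......... | 
create(a): bitmap=F......... | a=[0]
append(a, 3): bitmap=FFFF...... | a=[0, 1, 2, 3]
truncate(a, 1): bitmap=F......... | a=[0]
unlink(a): bitmap=.......... | 
create(a): bitmap=F......... | a=[0]
create(b): bitmap=FF........ | a=[0] b=[1]
append(a, 3): bitmap=FFFFF..... | a=[0, 2, 3, 4] b=[1]
unlink(a): bitmap=.F........ | b=[1]
create(a): bitmap=FF........ | a=[0] b=[1]
unlink(b): bitmap=F......... | a=[0]

bitmap = F.........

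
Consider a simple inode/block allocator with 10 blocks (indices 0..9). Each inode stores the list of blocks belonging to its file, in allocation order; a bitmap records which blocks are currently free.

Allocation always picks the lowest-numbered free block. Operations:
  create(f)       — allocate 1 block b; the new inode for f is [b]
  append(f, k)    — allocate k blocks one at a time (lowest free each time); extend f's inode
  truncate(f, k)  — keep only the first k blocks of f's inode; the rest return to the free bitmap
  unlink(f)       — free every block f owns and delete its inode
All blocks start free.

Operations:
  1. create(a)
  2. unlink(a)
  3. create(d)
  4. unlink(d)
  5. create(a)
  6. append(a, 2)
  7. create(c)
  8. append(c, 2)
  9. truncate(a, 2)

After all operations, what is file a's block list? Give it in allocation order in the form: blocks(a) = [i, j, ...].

[1] create(a) — a=0 (map F.........)
[2] unlink(a) —  (map ..........)
[3] create(d) — d=0 (map F.........)
[4] unlink(d) —  (map ..........)
[5] create(a) — a=0 (map F.........)
[6] append(a, 2) — a=0,1,2 (map FFF.......)
[7] create(c) — a=0,1,2 c=3 (map FFFF......)
[8] append(c, 2) — a=0,1,2 c=3,4,5 (map FFFFFF....)
[9] truncate(a, 2) — a=0,1 c=3,4,5 (map FF.FFF....)

blocks(a) = [0, 1]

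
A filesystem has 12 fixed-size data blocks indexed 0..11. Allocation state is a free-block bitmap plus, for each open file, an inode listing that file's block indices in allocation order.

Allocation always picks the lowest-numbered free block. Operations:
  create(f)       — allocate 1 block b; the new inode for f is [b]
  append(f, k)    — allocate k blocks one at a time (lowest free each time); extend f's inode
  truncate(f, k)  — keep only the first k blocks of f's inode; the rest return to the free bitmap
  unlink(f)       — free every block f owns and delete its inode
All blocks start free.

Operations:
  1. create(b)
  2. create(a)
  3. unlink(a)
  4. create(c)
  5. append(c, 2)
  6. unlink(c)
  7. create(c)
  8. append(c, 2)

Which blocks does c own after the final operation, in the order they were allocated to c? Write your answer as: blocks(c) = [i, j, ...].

blocks(c) = [1, 2, 3]

[1] create(b) — b=0 (map F...........)
[2] create(a) — a=1 b=0 (map FF..........)
[3] unlink(a) — b=0 (map F...........)
[4] create(c) — b=0 c=1 (map FF..........)
[5] append(c, 2) — b=0 c=1,2,3 (map FFFF........)
[6] unlink(c) — b=0 (map F...........)
[7] create(c) — b=0 c=1 (map FF..........)
[8] append(c, 2) — b=0 c=1,2,3 (map FFFF........)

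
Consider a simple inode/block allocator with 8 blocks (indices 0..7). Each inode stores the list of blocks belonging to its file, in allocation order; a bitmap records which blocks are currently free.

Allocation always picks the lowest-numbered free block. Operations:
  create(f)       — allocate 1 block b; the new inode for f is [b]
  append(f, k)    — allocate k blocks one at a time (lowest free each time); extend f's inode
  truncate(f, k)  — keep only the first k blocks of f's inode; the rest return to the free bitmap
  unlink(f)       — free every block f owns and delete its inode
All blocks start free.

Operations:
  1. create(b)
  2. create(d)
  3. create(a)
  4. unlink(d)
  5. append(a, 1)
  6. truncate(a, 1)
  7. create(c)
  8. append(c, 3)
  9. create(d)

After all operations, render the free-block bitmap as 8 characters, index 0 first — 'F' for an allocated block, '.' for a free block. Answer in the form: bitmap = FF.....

bitmap = FFFFFFF.

[1] create(b) — b=0 (map F.......)
[2] create(d) — b=0 d=1 (map FF......)
[3] create(a) — a=2 b=0 d=1 (map FFF.....)
[4] unlink(d) — a=2 b=0 (map F.F.....)
[5] append(a, 1) — a=2,1 b=0 (map FFF.....)
[6] truncate(a, 1) — a=2 b=0 (map F.F.....)
[7] create(c) — a=2 b=0 c=1 (map FFF.....)
[8] append(c, 3) — a=2 b=0 c=1,3,4,5 (map FFFFFF..)
[9] create(d) — a=2 b=0 c=1,3,4,5 d=6 (map FFFFFFF.)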